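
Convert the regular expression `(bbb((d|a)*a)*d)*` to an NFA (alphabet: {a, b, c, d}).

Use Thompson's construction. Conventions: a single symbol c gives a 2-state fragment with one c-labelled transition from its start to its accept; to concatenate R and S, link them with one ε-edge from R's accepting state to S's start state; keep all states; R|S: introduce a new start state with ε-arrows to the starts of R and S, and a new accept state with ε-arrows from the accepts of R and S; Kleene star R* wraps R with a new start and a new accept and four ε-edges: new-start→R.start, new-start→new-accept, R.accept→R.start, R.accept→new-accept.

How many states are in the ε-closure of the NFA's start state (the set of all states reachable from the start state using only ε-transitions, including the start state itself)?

3

Let C(F) = |ε-closure(F.start)| within fragment F, and note whether F accepts ε. Symbol fragments have C = 1 and do not accept ε. Then:
  d|a → C = 1 + 1 + 1 = 3 (the new accept is not ε-reachable since no branch accepts ε)
  (d|a)* → new start has ε-edges to the inner start and to the new accept, so C = 2 + 3 = 5
  (d|a)*a → the left operand accepts ε, so the closure extends into the next operand (via the concat ε-link); C = 5 + 1 = 6
  ((d|a)*a)* → C = 1 (new start) + 6 (body) + 1 (new accept) = 8
  bbb((d|a)*a)*d → C equals the left operand's closure size = 1 (its accept is not ε-reachable, so the closure stops there)
  (bbb((d|a)*a)*d)* → the star's fresh start ε-reaches both the body's start and the fresh accept: C = 2 + 1 = 3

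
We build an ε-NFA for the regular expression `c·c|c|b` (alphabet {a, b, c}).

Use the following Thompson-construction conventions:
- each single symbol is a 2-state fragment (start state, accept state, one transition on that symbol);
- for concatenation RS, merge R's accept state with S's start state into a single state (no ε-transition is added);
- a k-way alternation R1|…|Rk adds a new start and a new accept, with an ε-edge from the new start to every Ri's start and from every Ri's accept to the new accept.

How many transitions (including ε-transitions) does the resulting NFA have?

10

Per subexpression:
Each of the 4 symbol leaves contributes 1 transition (1 symbol, 0 ε).
  c·c : 2 transitions (2 symbol, 0 ε)
  c·c|c|b : 10 transitions (4 symbol, 6 ε)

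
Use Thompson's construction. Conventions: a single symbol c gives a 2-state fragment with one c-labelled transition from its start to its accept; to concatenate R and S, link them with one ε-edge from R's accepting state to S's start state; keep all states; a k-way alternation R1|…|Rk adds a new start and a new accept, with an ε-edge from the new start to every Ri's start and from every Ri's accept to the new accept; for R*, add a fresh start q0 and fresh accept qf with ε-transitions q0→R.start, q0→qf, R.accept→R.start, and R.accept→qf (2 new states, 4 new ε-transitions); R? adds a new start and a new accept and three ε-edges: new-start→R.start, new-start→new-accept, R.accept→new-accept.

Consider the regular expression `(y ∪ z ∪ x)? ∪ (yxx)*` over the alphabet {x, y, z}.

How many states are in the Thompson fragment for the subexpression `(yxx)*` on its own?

8

Fragment for `(yxx)*`:
Each of the 3 symbol leaves contributes a 2-state fragment.
  yxx — 6 states
  (yxx)* — 8 states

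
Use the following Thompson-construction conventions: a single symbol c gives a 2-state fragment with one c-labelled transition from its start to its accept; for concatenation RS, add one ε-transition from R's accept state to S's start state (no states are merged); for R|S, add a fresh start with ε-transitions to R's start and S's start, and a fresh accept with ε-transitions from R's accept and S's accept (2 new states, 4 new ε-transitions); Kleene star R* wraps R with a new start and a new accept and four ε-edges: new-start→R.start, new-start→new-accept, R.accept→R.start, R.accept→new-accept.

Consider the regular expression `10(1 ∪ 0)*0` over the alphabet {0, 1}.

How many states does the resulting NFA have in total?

14

Bottom-up over the parse tree:
Each of the 5 symbol leaves contributes a 2-state fragment.
  1 ∪ 0 : 6 states
  (1 ∪ 0)* : 8 states
  10(1 ∪ 0)*0 : 14 states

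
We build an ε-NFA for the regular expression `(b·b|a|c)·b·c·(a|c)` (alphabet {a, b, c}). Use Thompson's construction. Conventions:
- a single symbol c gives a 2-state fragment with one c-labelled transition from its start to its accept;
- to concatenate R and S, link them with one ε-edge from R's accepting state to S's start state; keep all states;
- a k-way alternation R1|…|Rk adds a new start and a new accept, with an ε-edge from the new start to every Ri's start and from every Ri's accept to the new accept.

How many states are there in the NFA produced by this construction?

20

By structural recursion:
Each of the 8 symbol leaves contributes a 2-state fragment.
  b·b : 4 states
  b·b|a|c : 10 states
  a|c : 6 states
  (b·b|a|c)·b·c·(a|c) : 20 states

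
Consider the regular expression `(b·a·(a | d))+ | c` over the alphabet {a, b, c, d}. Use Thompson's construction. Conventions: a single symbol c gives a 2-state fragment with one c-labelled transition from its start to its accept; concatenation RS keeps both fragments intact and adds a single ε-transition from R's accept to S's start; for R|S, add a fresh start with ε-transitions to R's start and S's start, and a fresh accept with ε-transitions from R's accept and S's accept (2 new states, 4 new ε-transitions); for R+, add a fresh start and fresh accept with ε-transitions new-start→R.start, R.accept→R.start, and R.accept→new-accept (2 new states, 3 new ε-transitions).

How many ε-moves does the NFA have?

13

By structural recursion:
Each of the 5 symbol leaves contributes 0 ε-transitions.
  a | d — 4 ε-transitions
  b·a·(a | d) — 6 ε-transitions
  (b·a·(a | d))+ — 9 ε-transitions
  (b·a·(a | d))+ | c — 13 ε-transitions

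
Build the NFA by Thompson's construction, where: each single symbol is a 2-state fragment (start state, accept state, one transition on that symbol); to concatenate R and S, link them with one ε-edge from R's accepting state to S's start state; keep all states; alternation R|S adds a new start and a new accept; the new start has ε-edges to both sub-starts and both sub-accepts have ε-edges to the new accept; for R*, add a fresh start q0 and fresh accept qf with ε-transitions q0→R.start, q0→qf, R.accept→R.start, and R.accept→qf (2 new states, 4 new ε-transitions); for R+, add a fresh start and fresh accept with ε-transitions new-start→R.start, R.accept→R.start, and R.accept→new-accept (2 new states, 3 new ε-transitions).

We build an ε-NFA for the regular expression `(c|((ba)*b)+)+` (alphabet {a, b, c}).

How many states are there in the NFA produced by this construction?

16

By structural recursion:
Each of the 4 symbol leaves contributes a 2-state fragment.
  ba — 4 states
  (ba)* — 6 states
  (ba)*b — 8 states
  ((ba)*b)+ — 10 states
  c|((ba)*b)+ — 14 states
  (c|((ba)*b)+)+ — 16 states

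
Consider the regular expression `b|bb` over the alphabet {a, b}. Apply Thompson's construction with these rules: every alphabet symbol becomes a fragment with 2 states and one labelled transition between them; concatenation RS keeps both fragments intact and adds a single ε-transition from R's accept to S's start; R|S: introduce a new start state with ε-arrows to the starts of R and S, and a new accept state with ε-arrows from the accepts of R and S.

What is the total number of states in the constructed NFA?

8

Per subexpression:
Each of the 3 symbol leaves contributes a 2-state fragment.
  bb → 4 states
  b|bb → 8 states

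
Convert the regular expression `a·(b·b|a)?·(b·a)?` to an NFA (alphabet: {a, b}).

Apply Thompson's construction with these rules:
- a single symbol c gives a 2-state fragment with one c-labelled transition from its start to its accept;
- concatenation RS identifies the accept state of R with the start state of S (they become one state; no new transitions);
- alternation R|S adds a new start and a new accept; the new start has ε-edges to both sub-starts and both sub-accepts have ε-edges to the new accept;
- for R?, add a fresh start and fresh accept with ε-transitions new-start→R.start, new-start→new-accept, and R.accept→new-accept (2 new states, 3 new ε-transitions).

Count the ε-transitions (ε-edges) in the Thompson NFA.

10

Recursing over subexpressions:
Each of the 6 symbol leaves contributes 0 ε-transitions.
  b·b : 0 ε-transitions
  b·b|a : 4 ε-transitions
  (b·b|a)? : 7 ε-transitions
  b·a : 0 ε-transitions
  (b·a)? : 3 ε-transitions
  a·(b·b|a)?·(b·a)? : 10 ε-transitions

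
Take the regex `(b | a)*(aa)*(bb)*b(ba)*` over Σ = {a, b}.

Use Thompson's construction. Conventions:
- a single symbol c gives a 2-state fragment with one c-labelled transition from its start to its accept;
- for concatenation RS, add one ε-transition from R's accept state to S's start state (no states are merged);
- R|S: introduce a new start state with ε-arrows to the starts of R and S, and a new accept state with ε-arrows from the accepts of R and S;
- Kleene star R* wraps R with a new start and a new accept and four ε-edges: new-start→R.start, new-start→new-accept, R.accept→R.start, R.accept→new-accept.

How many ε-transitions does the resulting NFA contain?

27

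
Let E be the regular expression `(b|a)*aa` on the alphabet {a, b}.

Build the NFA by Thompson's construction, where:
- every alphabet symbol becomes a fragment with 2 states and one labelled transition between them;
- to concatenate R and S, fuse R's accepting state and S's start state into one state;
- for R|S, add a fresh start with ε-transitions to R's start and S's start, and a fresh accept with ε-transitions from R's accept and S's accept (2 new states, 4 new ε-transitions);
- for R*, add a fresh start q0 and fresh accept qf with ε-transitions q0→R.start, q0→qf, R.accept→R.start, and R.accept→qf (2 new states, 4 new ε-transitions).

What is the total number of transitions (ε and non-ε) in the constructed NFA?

By structural recursion:
Each of the 4 symbol leaves contributes 1 transition (1 symbol, 0 ε).
  b|a → 6 transitions (2 symbol, 4 ε)
  (b|a)* → 10 transitions (2 symbol, 8 ε)
  (b|a)*aa → 12 transitions (4 symbol, 8 ε)

12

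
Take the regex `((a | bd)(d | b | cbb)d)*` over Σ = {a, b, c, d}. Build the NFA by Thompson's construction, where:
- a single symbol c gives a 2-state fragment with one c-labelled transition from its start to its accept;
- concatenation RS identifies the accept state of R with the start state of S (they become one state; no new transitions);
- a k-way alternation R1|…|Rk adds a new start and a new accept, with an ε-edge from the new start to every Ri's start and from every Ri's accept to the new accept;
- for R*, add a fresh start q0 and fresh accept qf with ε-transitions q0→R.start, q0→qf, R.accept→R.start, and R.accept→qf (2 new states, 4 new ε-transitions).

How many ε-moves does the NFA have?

Per subexpression:
Each of the 9 symbol leaves contributes 0 ε-transitions.
  bd → 0 ε-transitions
  a | bd → 4 ε-transitions
  cbb → 0 ε-transitions
  d | b | cbb → 6 ε-transitions
  (a | bd)(d | b | cbb)d → 10 ε-transitions
  ((a | bd)(d | b | cbb)d)* → 14 ε-transitions

14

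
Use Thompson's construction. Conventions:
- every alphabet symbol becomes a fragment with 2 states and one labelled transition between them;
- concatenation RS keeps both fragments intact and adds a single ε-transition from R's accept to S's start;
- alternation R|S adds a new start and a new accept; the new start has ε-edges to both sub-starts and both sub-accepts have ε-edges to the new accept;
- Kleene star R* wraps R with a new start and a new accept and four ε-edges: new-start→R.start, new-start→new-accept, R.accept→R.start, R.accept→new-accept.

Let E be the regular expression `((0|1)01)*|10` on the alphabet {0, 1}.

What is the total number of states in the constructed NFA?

Building bottom-up:
Each of the 6 symbol leaves contributes a 2-state fragment.
  0|1 : 6 states
  (0|1)01 : 10 states
  ((0|1)01)* : 12 states
  10 : 4 states
  ((0|1)01)*|10 : 18 states

18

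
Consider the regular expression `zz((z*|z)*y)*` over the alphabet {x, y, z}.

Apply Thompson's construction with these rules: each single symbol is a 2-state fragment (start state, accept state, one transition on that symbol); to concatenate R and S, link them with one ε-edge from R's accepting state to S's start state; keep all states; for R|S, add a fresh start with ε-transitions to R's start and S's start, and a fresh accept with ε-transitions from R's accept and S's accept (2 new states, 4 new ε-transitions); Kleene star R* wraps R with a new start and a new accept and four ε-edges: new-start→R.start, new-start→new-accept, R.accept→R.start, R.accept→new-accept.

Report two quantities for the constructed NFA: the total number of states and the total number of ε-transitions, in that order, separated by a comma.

By structural recursion:
Each of the 5 symbol leaves contributes 2 states and 0 ε-transitions.
  z* → 4 states, 4 ε-transitions
  z*|z → 8 states, 8 ε-transitions
  (z*|z)* → 10 states, 12 ε-transitions
  (z*|z)*y → 12 states, 13 ε-transitions
  ((z*|z)*y)* → 14 states, 17 ε-transitions
  zz((z*|z)*y)* → 18 states, 19 ε-transitions

18, 19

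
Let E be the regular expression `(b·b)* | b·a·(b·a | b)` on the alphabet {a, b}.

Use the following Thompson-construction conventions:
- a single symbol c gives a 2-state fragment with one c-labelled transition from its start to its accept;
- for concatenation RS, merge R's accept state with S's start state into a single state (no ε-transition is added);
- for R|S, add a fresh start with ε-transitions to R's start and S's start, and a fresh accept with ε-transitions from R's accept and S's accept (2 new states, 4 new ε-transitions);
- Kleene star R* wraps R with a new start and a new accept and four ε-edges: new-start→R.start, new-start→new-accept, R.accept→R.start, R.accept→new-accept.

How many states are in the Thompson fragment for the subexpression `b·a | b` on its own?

Fragment for `b·a | b`:
Each of the 3 symbol leaves contributes a 2-state fragment.
  b·a → 3 states
  b·a | b → 7 states

7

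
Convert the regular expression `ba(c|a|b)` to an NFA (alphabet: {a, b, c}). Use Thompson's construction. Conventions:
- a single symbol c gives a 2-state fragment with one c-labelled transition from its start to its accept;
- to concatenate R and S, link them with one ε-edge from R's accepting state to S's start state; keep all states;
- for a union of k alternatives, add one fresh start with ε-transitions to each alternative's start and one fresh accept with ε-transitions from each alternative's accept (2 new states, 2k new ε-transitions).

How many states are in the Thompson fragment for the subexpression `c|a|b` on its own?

Fragment for `c|a|b`:
Each of the 3 symbol leaves contributes a 2-state fragment.
  c|a|b : 8 states

8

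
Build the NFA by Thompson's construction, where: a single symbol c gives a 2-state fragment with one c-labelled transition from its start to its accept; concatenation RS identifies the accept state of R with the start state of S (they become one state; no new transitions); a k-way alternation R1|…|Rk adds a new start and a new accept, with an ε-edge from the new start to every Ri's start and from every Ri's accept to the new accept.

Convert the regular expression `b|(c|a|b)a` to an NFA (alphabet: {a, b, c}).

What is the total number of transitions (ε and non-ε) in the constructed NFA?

By structural recursion:
Each of the 5 symbol leaves contributes 1 transition (1 symbol, 0 ε).
  c|a|b = 9 transitions (3 symbol, 6 ε)
  (c|a|b)a = 10 transitions (4 symbol, 6 ε)
  b|(c|a|b)a = 15 transitions (5 symbol, 10 ε)

15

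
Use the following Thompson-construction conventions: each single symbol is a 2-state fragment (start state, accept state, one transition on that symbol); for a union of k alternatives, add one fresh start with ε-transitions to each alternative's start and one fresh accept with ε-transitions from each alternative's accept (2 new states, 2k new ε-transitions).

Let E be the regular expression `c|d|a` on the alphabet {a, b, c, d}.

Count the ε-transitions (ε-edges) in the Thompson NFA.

6

Per subexpression:
Each of the 3 symbol leaves contributes 0 ε-transitions.
  c|d|a = 6 ε-transitions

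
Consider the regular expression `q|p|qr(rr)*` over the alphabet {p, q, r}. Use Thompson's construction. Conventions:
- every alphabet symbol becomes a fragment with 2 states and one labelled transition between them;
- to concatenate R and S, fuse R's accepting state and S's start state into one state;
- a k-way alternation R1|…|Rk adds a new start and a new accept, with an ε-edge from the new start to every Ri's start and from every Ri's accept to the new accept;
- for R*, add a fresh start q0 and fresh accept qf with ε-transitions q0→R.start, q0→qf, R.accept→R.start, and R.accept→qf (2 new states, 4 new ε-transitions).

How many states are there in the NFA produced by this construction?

13

Building bottom-up:
Each of the 6 symbol leaves contributes a 2-state fragment.
  rr : 3 states
  (rr)* : 5 states
  qr(rr)* : 7 states
  q|p|qr(rr)* : 13 states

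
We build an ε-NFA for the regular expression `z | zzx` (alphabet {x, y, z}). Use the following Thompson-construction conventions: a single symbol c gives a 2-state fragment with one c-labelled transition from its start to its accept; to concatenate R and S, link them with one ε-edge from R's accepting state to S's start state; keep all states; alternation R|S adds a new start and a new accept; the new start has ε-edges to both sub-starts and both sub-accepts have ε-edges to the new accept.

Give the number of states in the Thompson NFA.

Recursing over subexpressions:
Each of the 4 symbol leaves contributes a 2-state fragment.
  zzx = 6 states
  z | zzx = 10 states

10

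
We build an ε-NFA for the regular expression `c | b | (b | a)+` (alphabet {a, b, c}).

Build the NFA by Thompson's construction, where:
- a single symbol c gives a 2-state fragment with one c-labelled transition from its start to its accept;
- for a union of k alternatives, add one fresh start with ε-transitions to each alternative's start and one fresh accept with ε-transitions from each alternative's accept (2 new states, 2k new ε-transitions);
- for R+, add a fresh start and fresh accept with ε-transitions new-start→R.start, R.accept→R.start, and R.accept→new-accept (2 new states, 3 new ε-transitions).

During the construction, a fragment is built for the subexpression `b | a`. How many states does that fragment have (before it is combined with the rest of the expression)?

Fragment for `b | a`:
Each of the 2 symbol leaves contributes a 2-state fragment.
  b | a — 6 states

6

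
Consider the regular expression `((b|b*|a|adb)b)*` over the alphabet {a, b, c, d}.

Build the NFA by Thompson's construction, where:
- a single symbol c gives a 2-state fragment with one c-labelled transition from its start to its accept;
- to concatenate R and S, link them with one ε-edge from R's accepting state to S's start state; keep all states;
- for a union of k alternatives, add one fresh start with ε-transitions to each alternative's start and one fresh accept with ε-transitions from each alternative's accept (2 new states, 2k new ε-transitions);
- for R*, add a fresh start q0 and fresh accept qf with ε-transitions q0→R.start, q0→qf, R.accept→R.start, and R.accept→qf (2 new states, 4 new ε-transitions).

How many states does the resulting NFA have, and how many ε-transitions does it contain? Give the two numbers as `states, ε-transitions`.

By structural recursion:
Each of the 7 symbol leaves contributes 2 states and 0 ε-transitions.
  b* — 4 states, 4 ε-transitions
  adb — 6 states, 2 ε-transitions
  b|b*|a|adb — 16 states, 14 ε-transitions
  (b|b*|a|adb)b — 18 states, 15 ε-transitions
  ((b|b*|a|adb)b)* — 20 states, 19 ε-transitions

20, 19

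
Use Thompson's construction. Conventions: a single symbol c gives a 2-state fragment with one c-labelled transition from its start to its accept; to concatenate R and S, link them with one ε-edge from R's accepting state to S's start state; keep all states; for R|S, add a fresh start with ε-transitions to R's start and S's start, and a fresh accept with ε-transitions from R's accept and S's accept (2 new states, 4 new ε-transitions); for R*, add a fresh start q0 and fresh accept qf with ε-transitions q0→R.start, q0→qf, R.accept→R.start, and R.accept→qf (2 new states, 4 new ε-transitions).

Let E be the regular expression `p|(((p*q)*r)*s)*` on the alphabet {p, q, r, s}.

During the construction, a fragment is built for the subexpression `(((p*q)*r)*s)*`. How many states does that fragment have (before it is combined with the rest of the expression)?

16

Fragment for `(((p*q)*r)*s)*`:
Each of the 4 symbol leaves contributes a 2-state fragment.
  p* = 4 states
  p*q = 6 states
  (p*q)* = 8 states
  (p*q)*r = 10 states
  ((p*q)*r)* = 12 states
  ((p*q)*r)*s = 14 states
  (((p*q)*r)*s)* = 16 states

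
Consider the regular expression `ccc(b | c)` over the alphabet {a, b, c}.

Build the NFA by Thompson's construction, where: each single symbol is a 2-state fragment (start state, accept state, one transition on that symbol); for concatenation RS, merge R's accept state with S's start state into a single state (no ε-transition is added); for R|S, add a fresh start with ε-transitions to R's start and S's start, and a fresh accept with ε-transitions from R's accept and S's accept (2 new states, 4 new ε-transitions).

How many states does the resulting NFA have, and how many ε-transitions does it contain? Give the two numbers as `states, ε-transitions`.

By structural recursion:
Each of the 5 symbol leaves contributes 2 states and 0 ε-transitions.
  b | c : 6 states, 4 ε-transitions
  ccc(b | c) : 9 states, 4 ε-transitions

9, 4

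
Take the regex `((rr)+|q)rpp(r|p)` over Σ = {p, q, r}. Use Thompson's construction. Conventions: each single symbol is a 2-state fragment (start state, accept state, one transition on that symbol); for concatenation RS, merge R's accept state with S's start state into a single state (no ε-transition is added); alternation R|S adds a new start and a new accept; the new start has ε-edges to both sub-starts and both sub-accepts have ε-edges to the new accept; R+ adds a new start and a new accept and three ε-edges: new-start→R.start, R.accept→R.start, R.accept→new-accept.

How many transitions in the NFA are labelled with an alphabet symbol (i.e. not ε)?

8

Recursing over subexpressions:
Each of the 8 symbol leaves contributes exactly 1 symbol transition.
  rr — 2 symbol transitions
  (rr)+ — 2 symbol transitions
  (rr)+|q — 3 symbol transitions
  r|p — 2 symbol transitions
  ((rr)+|q)rpp(r|p) — 8 symbol transitions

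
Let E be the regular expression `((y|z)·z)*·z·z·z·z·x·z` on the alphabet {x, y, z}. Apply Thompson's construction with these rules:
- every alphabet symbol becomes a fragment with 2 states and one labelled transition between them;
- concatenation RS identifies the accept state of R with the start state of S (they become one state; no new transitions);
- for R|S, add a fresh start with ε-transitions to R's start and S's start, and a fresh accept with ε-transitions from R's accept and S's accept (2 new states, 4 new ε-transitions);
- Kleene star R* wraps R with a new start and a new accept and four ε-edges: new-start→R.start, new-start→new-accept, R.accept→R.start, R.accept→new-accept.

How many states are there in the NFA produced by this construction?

15

Recursing over subexpressions:
Each of the 9 symbol leaves contributes a 2-state fragment.
  y|z : 6 states
  (y|z)·z : 7 states
  ((y|z)·z)* : 9 states
  ((y|z)·z)*·z·z·z·z·x·z : 15 states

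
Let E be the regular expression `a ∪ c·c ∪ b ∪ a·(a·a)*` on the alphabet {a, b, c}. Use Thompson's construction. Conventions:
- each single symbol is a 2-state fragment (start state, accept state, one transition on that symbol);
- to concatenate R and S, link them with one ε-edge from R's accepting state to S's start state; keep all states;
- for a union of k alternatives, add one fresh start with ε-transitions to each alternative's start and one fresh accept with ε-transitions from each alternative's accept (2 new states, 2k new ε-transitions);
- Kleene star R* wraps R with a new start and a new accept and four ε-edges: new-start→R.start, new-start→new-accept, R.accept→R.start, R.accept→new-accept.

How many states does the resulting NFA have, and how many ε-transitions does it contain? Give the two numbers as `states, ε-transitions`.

18, 15

By structural recursion:
Each of the 7 symbol leaves contributes 2 states and 0 ε-transitions.
  c·c — 4 states, 1 ε-transition
  a·a — 4 states, 1 ε-transition
  (a·a)* — 6 states, 5 ε-transitions
  a·(a·a)* — 8 states, 6 ε-transitions
  a ∪ c·c ∪ b ∪ a·(a·a)* — 18 states, 15 ε-transitions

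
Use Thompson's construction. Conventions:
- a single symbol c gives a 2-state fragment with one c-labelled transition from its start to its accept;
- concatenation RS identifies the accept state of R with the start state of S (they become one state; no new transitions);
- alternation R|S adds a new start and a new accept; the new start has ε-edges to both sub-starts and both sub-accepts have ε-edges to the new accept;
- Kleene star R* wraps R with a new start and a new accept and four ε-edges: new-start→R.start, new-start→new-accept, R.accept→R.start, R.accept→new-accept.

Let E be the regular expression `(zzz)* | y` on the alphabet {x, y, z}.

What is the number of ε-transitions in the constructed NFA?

By structural recursion:
Each of the 4 symbol leaves contributes 0 ε-transitions.
  zzz — 0 ε-transitions
  (zzz)* — 4 ε-transitions
  (zzz)* | y — 8 ε-transitions

8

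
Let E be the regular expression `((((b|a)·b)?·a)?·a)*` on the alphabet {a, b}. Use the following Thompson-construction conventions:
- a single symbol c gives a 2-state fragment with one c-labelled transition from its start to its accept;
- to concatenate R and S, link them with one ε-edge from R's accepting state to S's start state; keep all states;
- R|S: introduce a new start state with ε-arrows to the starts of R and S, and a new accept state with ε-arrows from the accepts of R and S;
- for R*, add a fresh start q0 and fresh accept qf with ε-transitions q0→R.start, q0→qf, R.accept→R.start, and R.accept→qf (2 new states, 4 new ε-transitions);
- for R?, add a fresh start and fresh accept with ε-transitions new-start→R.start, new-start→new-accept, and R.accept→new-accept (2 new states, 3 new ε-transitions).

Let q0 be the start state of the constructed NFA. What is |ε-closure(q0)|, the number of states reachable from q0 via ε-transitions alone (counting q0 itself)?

Work bottom-up. For each fragment F, track |ε-closure(F.start)| and whether F's accept lies in that closure (i.e. whether F accepts ε). A single-symbol fragment has closure size 1 and does not accept ε.
  b|a : new start ε-reaches every alternative's start; none of them accept ε, so the new accept is not reached: C = 1 + 1 + 1 = 3
  (b|a)·b : same as the first factor's closure: C = 3
  ((b|a)·b)? : C = 1 (new start) + 3 (body) + 1 (new accept, via ε) = 5
  ((b|a)·b)?·a : C = 5 + 1 = 6 (closure spills across the concat boundary because the left factor accepts ε)
  (((b|a)·b)?·a)? : new start has ε-edges to the inner start and to the new accept, so C = 2 + 6 = 8
  (((b|a)·b)?·a)?·a : C = 8 + 1 = 9 (closure spills across the concat boundary because the left factor accepts ε)
  ((((b|a)·b)?·a)?·a)* : the star's fresh start ε-reaches both the body's start and the fresh accept: C = 2 + 9 = 11

11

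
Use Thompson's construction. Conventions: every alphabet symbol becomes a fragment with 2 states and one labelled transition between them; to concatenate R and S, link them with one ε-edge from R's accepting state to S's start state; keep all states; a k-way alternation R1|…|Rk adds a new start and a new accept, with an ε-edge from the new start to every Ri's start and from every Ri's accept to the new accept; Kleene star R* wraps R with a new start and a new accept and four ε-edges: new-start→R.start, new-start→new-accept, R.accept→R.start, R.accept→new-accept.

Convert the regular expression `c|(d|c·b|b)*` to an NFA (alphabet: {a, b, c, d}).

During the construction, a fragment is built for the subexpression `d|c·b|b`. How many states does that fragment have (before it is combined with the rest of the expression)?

10

Fragment for `d|c·b|b`:
Each of the 4 symbol leaves contributes a 2-state fragment.
  c·b = 4 states
  d|c·b|b = 10 states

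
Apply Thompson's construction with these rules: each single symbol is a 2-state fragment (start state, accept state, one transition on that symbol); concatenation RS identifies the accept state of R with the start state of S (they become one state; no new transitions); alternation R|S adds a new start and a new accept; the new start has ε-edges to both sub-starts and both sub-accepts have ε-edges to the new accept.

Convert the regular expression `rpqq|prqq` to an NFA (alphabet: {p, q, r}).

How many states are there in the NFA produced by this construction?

12

Building bottom-up:
Each of the 8 symbol leaves contributes a 2-state fragment.
  rpqq — 5 states
  prqq — 5 states
  rpqq|prqq — 12 states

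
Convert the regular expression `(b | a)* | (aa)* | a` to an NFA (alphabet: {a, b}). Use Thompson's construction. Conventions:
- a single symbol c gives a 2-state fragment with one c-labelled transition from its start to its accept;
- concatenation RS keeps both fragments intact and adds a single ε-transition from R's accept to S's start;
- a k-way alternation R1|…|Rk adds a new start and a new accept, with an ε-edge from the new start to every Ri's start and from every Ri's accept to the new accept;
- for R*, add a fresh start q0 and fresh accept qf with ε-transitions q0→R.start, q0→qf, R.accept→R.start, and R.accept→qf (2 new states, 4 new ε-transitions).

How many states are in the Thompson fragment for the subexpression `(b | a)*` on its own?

8

Fragment for `(b | a)*`:
Each of the 2 symbol leaves contributes a 2-state fragment.
  b | a : 6 states
  (b | a)* : 8 states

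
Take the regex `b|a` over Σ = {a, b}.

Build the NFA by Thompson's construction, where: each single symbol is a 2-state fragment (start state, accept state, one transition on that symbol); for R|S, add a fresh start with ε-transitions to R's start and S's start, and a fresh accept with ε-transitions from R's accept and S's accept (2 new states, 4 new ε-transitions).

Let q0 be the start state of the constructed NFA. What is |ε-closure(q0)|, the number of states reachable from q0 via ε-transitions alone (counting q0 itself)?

3

Let C(F) = |ε-closure(F.start)| within fragment F, and note whether F accepts ε. Symbol fragments have C = 1 and do not accept ε. Then:
  b|a → C = 1 + 1 + 1 = 3 (the new accept is not ε-reachable since no branch accepts ε)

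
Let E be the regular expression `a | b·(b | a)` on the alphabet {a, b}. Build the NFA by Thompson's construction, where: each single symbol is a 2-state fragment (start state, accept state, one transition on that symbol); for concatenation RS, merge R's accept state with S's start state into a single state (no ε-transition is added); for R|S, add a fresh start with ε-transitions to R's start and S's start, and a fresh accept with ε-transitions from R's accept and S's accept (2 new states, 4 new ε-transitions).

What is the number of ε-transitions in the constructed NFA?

Per subexpression:
Each of the 4 symbol leaves contributes 0 ε-transitions.
  b | a : 4 ε-transitions
  b·(b | a) : 4 ε-transitions
  a | b·(b | a) : 8 ε-transitions

8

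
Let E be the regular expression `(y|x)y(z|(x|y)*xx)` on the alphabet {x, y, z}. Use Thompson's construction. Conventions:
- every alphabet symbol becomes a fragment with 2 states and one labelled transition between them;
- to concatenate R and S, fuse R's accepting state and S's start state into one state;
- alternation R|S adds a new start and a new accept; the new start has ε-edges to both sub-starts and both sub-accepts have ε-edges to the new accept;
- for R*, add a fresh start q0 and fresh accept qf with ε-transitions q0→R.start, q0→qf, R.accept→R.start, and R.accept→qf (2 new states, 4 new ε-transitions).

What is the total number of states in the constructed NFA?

Building bottom-up:
Each of the 8 symbol leaves contributes a 2-state fragment.
  y|x — 6 states
  x|y — 6 states
  (x|y)* — 8 states
  (x|y)*xx — 10 states
  z|(x|y)*xx — 14 states
  (y|x)y(z|(x|y)*xx) — 20 states

20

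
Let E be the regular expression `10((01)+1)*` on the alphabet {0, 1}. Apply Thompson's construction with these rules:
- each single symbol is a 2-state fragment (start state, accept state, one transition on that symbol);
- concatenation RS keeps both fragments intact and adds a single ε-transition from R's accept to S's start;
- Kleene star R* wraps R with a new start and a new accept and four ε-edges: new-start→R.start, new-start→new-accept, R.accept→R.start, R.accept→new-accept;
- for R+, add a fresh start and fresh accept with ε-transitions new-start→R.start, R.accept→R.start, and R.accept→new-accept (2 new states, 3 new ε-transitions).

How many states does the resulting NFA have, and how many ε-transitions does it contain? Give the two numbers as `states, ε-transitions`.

14, 11

Recursing over subexpressions:
Each of the 5 symbol leaves contributes 2 states and 0 ε-transitions.
  01 → 4 states, 1 ε-transition
  (01)+ → 6 states, 4 ε-transitions
  (01)+1 → 8 states, 5 ε-transitions
  ((01)+1)* → 10 states, 9 ε-transitions
  10((01)+1)* → 14 states, 11 ε-transitions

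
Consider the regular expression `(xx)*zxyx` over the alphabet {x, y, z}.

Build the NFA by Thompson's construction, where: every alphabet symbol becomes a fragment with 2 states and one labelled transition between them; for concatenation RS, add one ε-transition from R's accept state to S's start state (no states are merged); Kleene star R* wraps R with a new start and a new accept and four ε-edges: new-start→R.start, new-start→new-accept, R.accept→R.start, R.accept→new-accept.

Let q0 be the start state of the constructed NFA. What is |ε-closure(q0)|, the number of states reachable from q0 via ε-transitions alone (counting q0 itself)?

4

Compute the ε-closure size of each fragment's start state recursively; a symbol fragment's start has no outgoing ε-edge, so its closure is just itself (size 1).
  xx — |ε-closure| equals the left operand's closure size = 1 (its accept is not ε-reachable, so the closure stops there)
  (xx)* — the star's fresh start ε-reaches both the body's start and the fresh accept: |ε-closure| = 2 + 1 = 3
  (xx)*zxyx — |ε-closure| = 3 + 1 = 4 (closure spills across the concat boundary because the left factor accepts ε)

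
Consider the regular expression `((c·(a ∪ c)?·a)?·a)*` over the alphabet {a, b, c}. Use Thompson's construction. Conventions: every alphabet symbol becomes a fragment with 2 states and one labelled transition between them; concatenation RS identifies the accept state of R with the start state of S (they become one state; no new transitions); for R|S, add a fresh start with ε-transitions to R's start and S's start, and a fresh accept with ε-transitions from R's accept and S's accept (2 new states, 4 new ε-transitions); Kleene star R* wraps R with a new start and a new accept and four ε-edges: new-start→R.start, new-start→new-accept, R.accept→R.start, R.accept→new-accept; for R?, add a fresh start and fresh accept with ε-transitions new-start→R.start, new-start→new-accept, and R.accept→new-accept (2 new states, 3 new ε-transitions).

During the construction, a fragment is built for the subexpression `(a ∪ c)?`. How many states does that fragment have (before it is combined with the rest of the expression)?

8

Fragment for `(a ∪ c)?`:
Each of the 2 symbol leaves contributes a 2-state fragment.
  a ∪ c → 6 states
  (a ∪ c)? → 8 states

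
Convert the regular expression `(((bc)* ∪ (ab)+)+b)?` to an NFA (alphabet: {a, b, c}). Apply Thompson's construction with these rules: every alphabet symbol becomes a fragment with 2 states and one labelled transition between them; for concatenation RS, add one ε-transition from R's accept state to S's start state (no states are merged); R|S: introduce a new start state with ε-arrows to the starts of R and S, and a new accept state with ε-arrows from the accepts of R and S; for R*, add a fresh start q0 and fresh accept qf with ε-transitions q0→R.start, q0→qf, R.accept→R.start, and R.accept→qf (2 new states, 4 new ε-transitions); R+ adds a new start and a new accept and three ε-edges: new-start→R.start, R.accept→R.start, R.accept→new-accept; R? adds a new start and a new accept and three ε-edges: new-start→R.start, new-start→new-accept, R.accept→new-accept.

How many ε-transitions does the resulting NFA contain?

20

Per subexpression:
Each of the 5 symbol leaves contributes 0 ε-transitions.
  bc → 1 ε-transition
  (bc)* → 5 ε-transitions
  ab → 1 ε-transition
  (ab)+ → 4 ε-transitions
  (bc)* ∪ (ab)+ → 13 ε-transitions
  ((bc)* ∪ (ab)+)+ → 16 ε-transitions
  ((bc)* ∪ (ab)+)+b → 17 ε-transitions
  (((bc)* ∪ (ab)+)+b)? → 20 ε-transitions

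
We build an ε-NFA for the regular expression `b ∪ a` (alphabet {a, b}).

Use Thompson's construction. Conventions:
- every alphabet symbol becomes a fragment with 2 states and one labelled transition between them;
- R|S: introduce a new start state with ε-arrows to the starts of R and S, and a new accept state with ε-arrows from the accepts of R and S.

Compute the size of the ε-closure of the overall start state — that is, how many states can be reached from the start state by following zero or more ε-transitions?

3

Work bottom-up. For each fragment F, track |ε-closure(F.start)| and whether F's accept lies in that closure (i.e. whether F accepts ε). A single-symbol fragment has closure size 1 and does not accept ε.
  b ∪ a → |ε-closure| = 1 + 1 + 1 = 3 (the new accept is not ε-reachable since no branch accepts ε)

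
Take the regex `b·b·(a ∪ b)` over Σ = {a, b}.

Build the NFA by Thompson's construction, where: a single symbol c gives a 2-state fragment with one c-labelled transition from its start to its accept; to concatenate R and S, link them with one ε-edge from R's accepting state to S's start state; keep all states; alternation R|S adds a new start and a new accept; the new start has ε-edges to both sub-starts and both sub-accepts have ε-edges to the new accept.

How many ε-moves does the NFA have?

6

Building bottom-up:
Each of the 4 symbol leaves contributes 0 ε-transitions.
  a ∪ b = 4 ε-transitions
  b·b·(a ∪ b) = 6 ε-transitions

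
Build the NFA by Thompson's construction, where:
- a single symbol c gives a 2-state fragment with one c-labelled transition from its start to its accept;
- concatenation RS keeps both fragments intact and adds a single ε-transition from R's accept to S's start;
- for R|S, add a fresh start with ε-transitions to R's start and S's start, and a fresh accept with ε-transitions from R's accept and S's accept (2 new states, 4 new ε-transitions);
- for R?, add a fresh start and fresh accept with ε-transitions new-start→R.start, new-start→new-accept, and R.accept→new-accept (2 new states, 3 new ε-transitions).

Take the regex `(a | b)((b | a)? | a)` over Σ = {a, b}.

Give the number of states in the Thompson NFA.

Recursing over subexpressions:
Each of the 5 symbol leaves contributes a 2-state fragment.
  a | b — 6 states
  b | a — 6 states
  (b | a)? — 8 states
  (b | a)? | a — 12 states
  (a | b)((b | a)? | a) — 18 states

18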